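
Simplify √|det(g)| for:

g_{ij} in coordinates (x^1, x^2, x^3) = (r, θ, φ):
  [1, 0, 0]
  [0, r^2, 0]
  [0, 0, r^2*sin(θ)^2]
det(g) = r^4*sin(θ)^2
√|det(g)| = r^2*sin(θ) (taking 0 < θ < π so that |sin(θ)| = sin(θ))
Volume element: dV = r^2*sin(θ) dr dθ dφ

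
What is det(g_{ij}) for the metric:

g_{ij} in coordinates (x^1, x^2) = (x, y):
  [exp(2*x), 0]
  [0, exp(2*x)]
For a 2×2 metric: det(g) = g_{11}·g_{22} - g_{12}·g_{21}
= (exp(2*x))·(exp(2*x)) - (0)·(0)
= exp(4*x) - 0
det(g) = exp(4*x)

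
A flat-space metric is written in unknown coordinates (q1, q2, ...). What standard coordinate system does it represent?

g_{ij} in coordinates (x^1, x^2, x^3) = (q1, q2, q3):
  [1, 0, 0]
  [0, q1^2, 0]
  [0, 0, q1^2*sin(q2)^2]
The line element ds^2 = dq1^2 + q1^2 dq2^2 + q1^2 sin(q2)^2 dq3^2 is dr^2 + r^2 dθ^2 + r^2 sin(θ)^2 dφ^2 with q1 = r, q2 = θ, q3 = φ.
spherical coordinates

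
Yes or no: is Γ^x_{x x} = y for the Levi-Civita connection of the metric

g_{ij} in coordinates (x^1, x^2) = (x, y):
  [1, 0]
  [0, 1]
Γ^x_{x x} = (1/2) g^{xx} (∂_x g_{xx} + ∂_x g_{xx} - ∂_x g_{xx}) = (1/2)(1)((0) + (0) - (0)) = 0
This differs from the proposed value y.
No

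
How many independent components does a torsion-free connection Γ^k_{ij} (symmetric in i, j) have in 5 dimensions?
Γ^k_{ij} has n choices for the upper index and n(n+1)/2 independent symmetric lower index pairs.
Total = 5 × 5×6/2 = 5 × 15 = 75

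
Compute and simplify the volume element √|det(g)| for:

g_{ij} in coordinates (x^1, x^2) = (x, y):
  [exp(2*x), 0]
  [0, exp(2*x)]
det(g) = exp(4*x)
√|det(g)| = exp(2*x)
Volume element: dV = exp(2*x) dx dy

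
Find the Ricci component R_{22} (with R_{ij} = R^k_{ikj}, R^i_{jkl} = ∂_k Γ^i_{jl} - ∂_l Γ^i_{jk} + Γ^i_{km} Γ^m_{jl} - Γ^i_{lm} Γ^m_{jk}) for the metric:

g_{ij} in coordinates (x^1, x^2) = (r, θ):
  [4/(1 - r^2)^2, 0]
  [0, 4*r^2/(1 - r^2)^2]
Non-zero Christoffel symbols (Γ^k_{ij} = Γ^k_{ji}):
Γ^r_{r r} = 2*r/(1 - r^2)
Γ^r_{θ θ} = (r^3 + r)/(r^2 - 1)
Γ^θ_{r θ} = (-r^2 - 1)/(r^3 - r)
R^r_{θ r θ} = ∂_r Γ^r_{θ θ} - ∂_θ Γ^r_{θ r} + Γ^r_{r m} Γ^m_{θ θ} - Γ^r_{θ m} Γ^m_{θ r}
  = ((r^4 - 4*r^2 - 1)/(r^2 - 1)^2) - (0) + (-2*r^2*(r^2 + 1)/(r^2 - 1)^2) - (-(r^2 + 1)^2/(r^2 - 1)^2) = -4*r^2/(r^2 - 1)^2
R^θ_{θ θ θ} = 0 (a repeated index in an antisymmetric pair)
R_{θθ} = R^r_{θ r θ} + R^θ_{θ θ θ} = (-4*r^2/(r^2 - 1)^2) + (0) = -4*r^2/(r^2 - 1)^2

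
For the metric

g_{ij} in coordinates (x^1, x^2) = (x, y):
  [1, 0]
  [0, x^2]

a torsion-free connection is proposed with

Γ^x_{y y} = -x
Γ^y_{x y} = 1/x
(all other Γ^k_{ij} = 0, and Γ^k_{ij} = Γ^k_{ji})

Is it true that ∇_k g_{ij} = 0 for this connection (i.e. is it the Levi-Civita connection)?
Using ∇_k g_{ij} = ∂_k g_{ij} - Γ^m_{ki} g_{mj} - Γ^m_{kj} g_{im}:
e.g. ∇_x g_{yy} = (2*x) - (x) - (x) = 0
Every component ∇_k g_{ij} vanishes: the connection is metric compatible.
Yes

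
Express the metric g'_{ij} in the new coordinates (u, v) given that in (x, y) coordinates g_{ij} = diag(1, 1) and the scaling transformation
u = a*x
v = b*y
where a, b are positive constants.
Invert the transformation: x = u/a, y = v/b
g'_{ij} = (∂x^k/∂x'^i)(∂x^l/∂x'^j) g_{kl}; with g_{kl} = δ_{kl} this is Σ_k (∂x^k/∂x'^i)(∂x^k/∂x'^j).
Jacobian: ∂x/∂u = 1/a, ∂x/∂v = 0, ∂y/∂u = 0, ∂y/∂v = 1/b
g'_{uu} = (1/a)(1/a) + (0)(0) = 1/a^2
g'_{uv} = (1/a)(0) + (0)(1/b) = 0
g'_{vv} = (0)(0) + (1/b)(1/b) = 1/b^2
g'_{ij} = diag(1/a^2, 1/b^2)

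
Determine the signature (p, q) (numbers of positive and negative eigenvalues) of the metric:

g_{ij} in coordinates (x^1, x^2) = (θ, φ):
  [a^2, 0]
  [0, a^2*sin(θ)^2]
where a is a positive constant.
The metric is diagonal, so its eigenvalues are the diagonal entries: a^2, a^2*sin(θ)^2 (at a generic point, where coordinate-dependent entries are positive).
2 positive, 0 negative.
(2, 0) - Riemannian (positive definite)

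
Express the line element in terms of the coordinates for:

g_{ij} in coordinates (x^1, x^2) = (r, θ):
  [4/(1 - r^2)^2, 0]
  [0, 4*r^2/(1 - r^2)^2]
ds^2 = g_{ij} dx^i dx^j; only the non-zero components contribute.
ds^2 = (4/(1 - r^2)^2) dr^2 + (4*r^2/(1 - r^2)^2) dθ^2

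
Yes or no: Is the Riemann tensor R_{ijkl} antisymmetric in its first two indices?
R_{ijkl} = -R_{jikl} (follows from metric compatibility).
Yes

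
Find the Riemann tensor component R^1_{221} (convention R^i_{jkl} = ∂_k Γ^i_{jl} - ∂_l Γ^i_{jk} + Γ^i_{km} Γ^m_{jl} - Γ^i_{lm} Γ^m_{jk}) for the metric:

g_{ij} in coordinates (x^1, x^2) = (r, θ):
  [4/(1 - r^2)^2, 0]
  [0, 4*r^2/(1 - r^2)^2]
Non-zero Christoffel symbols (Γ^k_{ij} = Γ^k_{ji}):
Γ^r_{r r} = 2*r/(1 - r^2)
Γ^r_{θ θ} = (r^3 + r)/(r^2 - 1)
Γ^θ_{r θ} = (-r^2 - 1)/(r^3 - r)
R^r_{θ θ r} = ∂_θ Γ^r_{θ r} - ∂_r Γ^r_{θ θ} + Γ^r_{θ m} Γ^m_{θ r} - Γ^r_{r m} Γ^m_{θ θ}
  = (0) - ((r^4 - 4*r^2 - 1)/(r^2 - 1)^2) + (-(r^2 + 1)^2/(r^2 - 1)^2) - (-2*r^2*(r^2 + 1)/(r^2 - 1)^2) = 4*r^2/(r^2 - 1)^2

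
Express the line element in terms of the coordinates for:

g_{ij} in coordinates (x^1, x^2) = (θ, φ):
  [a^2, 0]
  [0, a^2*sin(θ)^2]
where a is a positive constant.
ds^2 = g_{ij} dx^i dx^j; only the non-zero components contribute.
ds^2 = a^2 dθ^2 + a^2*sin(θ)^2 dφ^2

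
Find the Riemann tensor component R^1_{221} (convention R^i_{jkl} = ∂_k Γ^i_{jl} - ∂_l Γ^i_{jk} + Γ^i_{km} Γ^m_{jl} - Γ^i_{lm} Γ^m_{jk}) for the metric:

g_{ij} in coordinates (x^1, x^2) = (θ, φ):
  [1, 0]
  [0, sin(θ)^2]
Non-zero Christoffel symbols (Γ^k_{ij} = Γ^k_{ji}):
Γ^θ_{φ φ} = -sin(2*θ)/2
Γ^φ_{θ φ} = 1/tan(θ)
R^θ_{φ φ θ} = ∂_φ Γ^θ_{φ θ} - ∂_θ Γ^θ_{φ φ} + Γ^θ_{φ m} Γ^m_{φ θ} - Γ^θ_{θ m} Γ^m_{φ φ}
  = (0) - (-cos(2*θ)) + (-cos(θ)^2) - (0) = -sin(θ)^2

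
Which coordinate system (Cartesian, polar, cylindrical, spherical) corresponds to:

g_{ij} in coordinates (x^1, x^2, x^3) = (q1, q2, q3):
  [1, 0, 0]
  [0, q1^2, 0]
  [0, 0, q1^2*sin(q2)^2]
The line element ds^2 = dq1^2 + q1^2 dq2^2 + q1^2 sin(q2)^2 dq3^2 is dr^2 + r^2 dθ^2 + r^2 sin(θ)^2 dφ^2 with q1 = r, q2 = θ, q3 = φ.
spherical coordinates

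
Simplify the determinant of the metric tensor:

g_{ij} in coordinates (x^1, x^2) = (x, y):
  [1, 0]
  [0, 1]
For a 2×2 metric: det(g) = g_{11}·g_{22} - g_{12}·g_{21}
= (1)·(1) - (0)·(0)
= 1 - 0
det(g) = 1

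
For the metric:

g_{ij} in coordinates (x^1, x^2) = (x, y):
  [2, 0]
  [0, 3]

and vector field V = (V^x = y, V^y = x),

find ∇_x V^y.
All Christoffel symbols are zero.
∇_x V^y = ∂_x V^y + Γ^y_{x j} V^j
  = (1) + (0)(y) + (0)(x)
  = 1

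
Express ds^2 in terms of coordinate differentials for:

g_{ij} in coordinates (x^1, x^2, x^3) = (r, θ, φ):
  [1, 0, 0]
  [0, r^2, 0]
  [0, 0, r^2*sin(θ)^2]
ds^2 = g_{ij} dx^i dx^j; only the non-zero components contribute.
ds^2 = dr^2 + r^2 dθ^2 + r^2*sin(θ)^2 dφ^2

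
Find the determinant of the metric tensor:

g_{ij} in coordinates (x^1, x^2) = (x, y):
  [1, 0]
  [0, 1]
For a 2×2 metric: det(g) = g_{11}·g_{22} - g_{12}·g_{21}
= (1)·(1) - (0)·(0)
= 1 - 0
det(g) = 1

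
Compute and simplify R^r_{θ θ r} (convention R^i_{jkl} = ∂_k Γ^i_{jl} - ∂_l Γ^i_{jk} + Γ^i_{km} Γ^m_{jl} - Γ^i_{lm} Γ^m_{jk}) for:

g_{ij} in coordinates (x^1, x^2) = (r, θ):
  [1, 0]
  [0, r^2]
Non-zero Christoffel symbols (Γ^k_{ij} = Γ^k_{ji}):
Γ^r_{θ θ} = -r
Γ^θ_{r θ} = 1/r
R^r_{θ θ r} = ∂_θ Γ^r_{θ r} - ∂_r Γ^r_{θ θ} + Γ^r_{θ m} Γ^m_{θ r} - Γ^r_{r m} Γ^m_{θ θ}
  = (0) - (-1) + (-1) - (0) = 0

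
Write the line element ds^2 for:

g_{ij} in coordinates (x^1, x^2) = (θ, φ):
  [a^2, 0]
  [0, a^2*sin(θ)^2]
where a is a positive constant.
ds^2 = g_{ij} dx^i dx^j; only the non-zero components contribute.
ds^2 = a^2 dθ^2 + a^2*sin(θ)^2 dφ^2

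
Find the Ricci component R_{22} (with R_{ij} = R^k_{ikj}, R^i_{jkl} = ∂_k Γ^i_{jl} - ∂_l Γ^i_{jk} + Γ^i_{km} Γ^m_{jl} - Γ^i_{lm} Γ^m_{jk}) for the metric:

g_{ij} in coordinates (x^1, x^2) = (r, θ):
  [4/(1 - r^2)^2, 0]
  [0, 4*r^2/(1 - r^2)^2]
Non-zero Christoffel symbols (Γ^k_{ij} = Γ^k_{ji}):
Γ^r_{r r} = 2*r/(1 - r^2)
Γ^r_{θ θ} = (r^3 + r)/(r^2 - 1)
Γ^θ_{r θ} = (-r^2 - 1)/(r^3 - r)
R^r_{θ r θ} = ∂_r Γ^r_{θ θ} - ∂_θ Γ^r_{θ r} + Γ^r_{r m} Γ^m_{θ θ} - Γ^r_{θ m} Γ^m_{θ r}
  = ((r^4 - 4*r^2 - 1)/(r^2 - 1)^2) - (0) + (-2*r^2*(r^2 + 1)/(r^2 - 1)^2) - (-(r^2 + 1)^2/(r^2 - 1)^2) = -4*r^2/(r^2 - 1)^2
R^θ_{θ θ θ} = 0 (a repeated index in an antisymmetric pair)
R_{θθ} = R^r_{θ r θ} + R^θ_{θ θ θ} = (-4*r^2/(r^2 - 1)^2) + (0) = -4*r^2/(r^2 - 1)^2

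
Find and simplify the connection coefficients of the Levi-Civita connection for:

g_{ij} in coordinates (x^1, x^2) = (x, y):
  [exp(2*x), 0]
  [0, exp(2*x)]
Using Γ^k_{ij} = (1/2) g^{km} (∂_i g_{mj} + ∂_j g_{mi} - ∂_m g_{ij}); the metric is diagonal, so only the m = k term contributes.
Non-zero symbols (using the symmetry Γ^k_{ij} = Γ^k_{ji}):
Γ^x_{x x} = (1/2) g^{xx} (∂_x g_{xx} + ∂_x g_{xx} - ∂_x g_{xx}) = (1/2)(exp(-2*x))((2*exp(2*x)) + (2*exp(2*x)) - (2*exp(2*x))) = 1
Γ^x_{y y} = (1/2) g^{xx} (∂_y g_{xy} + ∂_y g_{xy} - ∂_x g_{yy}) = (1/2)(exp(-2*x))((0) + (0) - (2*exp(2*x))) = -1
Γ^y_{x y} = (1/2) g^{yy} (∂_x g_{yy} + ∂_y g_{yx} - ∂_y g_{xy}) = (1/2)(exp(-2*x))((2*exp(2*x)) + (0) - (0)) = 1
All other Christoffel symbols are zero.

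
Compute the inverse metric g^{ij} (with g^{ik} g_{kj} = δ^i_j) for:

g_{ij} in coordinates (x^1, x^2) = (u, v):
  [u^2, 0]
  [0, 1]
The metric is diagonal, so g^{ij} is diagonal with entries 1/g_{ii}: diag(1/(u^2), 1).
g^{ij}:
  [1/u^2, 0]
  [0, 1]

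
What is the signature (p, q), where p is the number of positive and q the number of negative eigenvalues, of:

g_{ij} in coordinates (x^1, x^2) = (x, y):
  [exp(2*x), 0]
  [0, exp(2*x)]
The metric is diagonal, so its eigenvalues are the diagonal entries: exp(2*x), exp(2*x) (at a generic point, where coordinate-dependent entries are positive).
2 positive, 0 negative.
(2, 0) - Riemannian (positive definite)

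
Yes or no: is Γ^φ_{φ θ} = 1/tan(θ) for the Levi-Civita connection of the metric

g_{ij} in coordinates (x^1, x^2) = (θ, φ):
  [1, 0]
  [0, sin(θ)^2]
Γ^φ_{φ θ} = (1/2) g^{φφ} (∂_φ g_{φθ} + ∂_θ g_{φφ} - ∂_φ g_{φθ}) = (1/2)(1/sin(θ)^2)((0) + (sin(2*θ)) - (0)) = 1/tan(θ)
This equals the proposed value 1/tan(θ).
Yes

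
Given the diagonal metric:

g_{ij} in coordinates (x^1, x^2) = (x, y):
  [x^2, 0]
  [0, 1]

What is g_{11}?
With x^1 = x, x^2 = y, g_{11} = g_{xx} is the row-1, column-1 entry of the matrix.
g_{11} = x^2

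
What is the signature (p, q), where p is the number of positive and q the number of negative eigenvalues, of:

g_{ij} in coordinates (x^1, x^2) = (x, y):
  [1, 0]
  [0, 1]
The metric is diagonal, so its eigenvalues are the diagonal entries: 1, 1 (at a generic point, where coordinate-dependent entries are positive).
2 positive, 0 negative.
(2, 0) - Riemannian (positive definite)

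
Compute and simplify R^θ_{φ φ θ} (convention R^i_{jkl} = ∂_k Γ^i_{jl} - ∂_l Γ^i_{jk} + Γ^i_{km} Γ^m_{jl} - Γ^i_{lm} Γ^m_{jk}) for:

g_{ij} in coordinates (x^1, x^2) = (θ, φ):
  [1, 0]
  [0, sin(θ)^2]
Non-zero Christoffel symbols (Γ^k_{ij} = Γ^k_{ji}):
Γ^θ_{φ φ} = -sin(2*θ)/2
Γ^φ_{θ φ} = 1/tan(θ)
R^θ_{φ φ θ} = ∂_φ Γ^θ_{φ θ} - ∂_θ Γ^θ_{φ φ} + Γ^θ_{φ m} Γ^m_{φ θ} - Γ^θ_{θ m} Γ^m_{φ φ}
  = (0) - (-cos(2*θ)) + (-cos(θ)^2) - (0) = -sin(θ)^2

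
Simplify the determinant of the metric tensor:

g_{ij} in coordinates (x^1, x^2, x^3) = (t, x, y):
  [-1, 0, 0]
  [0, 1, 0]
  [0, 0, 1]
Diagonal metric: det(g) = g_{11}·g_{22}·g_{33}
= (-1)·(1)·(1)
det(g) = -1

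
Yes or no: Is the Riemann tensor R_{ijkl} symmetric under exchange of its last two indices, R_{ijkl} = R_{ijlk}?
It is antisymmetric in the last pair: R_{ijkl} = -R_{ijlk}.
No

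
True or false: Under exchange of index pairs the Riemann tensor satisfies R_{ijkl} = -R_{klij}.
The pair-exchange symmetry has a plus sign: R_{ijkl} = +R_{klij}.
False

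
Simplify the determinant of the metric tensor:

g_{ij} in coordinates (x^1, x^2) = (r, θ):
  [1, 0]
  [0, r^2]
For a 2×2 metric: det(g) = g_{11}·g_{22} - g_{12}·g_{21}
= (1)·(r^2) - (0)·(0)
= r^2 - 0
det(g) = r^2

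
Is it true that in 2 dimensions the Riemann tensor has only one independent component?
The number of independent components is n^2(n^2-1)/12 = 4·3/12 = 1 for n = 2 (e.g. R_{1212}).
Yes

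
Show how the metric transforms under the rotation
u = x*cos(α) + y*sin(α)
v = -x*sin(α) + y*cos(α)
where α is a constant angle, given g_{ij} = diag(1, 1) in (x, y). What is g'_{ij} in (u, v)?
Invert the transformation: x = u*cos(α) - v*sin(α), y = u*sin(α) + v*cos(α)
g'_{ij} = (∂x^k/∂x'^i)(∂x^l/∂x'^j) g_{kl}; with g_{kl} = δ_{kl} this is Σ_k (∂x^k/∂x'^i)(∂x^k/∂x'^j).
Jacobian: ∂x/∂u = cos(α), ∂x/∂v = -sin(α), ∂y/∂u = sin(α), ∂y/∂v = cos(α)
g'_{uu} = (cos(α))(cos(α)) + (sin(α))(sin(α)) = 1
g'_{uv} = (cos(α))(-sin(α)) + (sin(α))(cos(α)) = 0
g'_{vv} = (-sin(α))(-sin(α)) + (cos(α))(cos(α)) = 1
g'_{ij} = diag(1, 1)
The Euclidean metric is invariant under rotations.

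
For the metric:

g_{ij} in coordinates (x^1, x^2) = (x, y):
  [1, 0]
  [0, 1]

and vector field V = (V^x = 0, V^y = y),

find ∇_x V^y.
All Christoffel symbols are zero.
∇_x V^y = ∂_x V^y + Γ^y_{x j} V^j
  = (0) + (0)(0) + (0)(y)
  = 0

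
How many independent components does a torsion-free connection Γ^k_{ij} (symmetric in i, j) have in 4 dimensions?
Γ^k_{ij} has n choices for the upper index and n(n+1)/2 independent symmetric lower index pairs.
Total = 4 × 4×5/2 = 4 × 10 = 40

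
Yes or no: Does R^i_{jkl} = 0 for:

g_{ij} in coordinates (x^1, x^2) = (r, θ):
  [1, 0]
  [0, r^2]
Non-zero Christoffel symbols:
Γ^r_{θ θ} = -r
Γ^θ_{r θ} = 1/r
Ricci tensor: R_{rr} = 0, R_{rθ} = 0, R_{θθ} = 0
All R_{ij} vanish; in 2 dimensions the Riemann tensor is fully determined by the Ricci tensor, so R^i_{jkl} = 0: the metric is flat (curvilinear coordinates on flat space).
Yes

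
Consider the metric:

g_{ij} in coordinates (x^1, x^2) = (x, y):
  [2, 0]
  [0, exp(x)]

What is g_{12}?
With x^1 = x, x^2 = y, g_{12} = g_{xy} is the row-1, column-2 entry of the matrix.
g_{12} = 0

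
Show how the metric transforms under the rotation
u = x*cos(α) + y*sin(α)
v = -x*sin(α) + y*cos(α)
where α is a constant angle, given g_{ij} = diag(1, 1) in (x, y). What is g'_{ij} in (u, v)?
Invert the transformation: x = u*cos(α) - v*sin(α), y = u*sin(α) + v*cos(α)
g'_{ij} = (∂x^k/∂x'^i)(∂x^l/∂x'^j) g_{kl}; with g_{kl} = δ_{kl} this is Σ_k (∂x^k/∂x'^i)(∂x^k/∂x'^j).
Jacobian: ∂x/∂u = cos(α), ∂x/∂v = -sin(α), ∂y/∂u = sin(α), ∂y/∂v = cos(α)
g'_{uu} = (cos(α))(cos(α)) + (sin(α))(sin(α)) = 1
g'_{uv} = (cos(α))(-sin(α)) + (sin(α))(cos(α)) = 0
g'_{vv} = (-sin(α))(-sin(α)) + (cos(α))(cos(α)) = 1
g'_{ij} = diag(1, 1)
The Euclidean metric is invariant under rotations.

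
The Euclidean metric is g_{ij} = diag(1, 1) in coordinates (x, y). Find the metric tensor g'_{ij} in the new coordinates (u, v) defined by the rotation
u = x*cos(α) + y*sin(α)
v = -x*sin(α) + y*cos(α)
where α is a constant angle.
Invert the transformation: x = u*cos(α) - v*sin(α), y = u*sin(α) + v*cos(α)
g'_{ij} = (∂x^k/∂x'^i)(∂x^l/∂x'^j) g_{kl}; with g_{kl} = δ_{kl} this is Σ_k (∂x^k/∂x'^i)(∂x^k/∂x'^j).
Jacobian: ∂x/∂u = cos(α), ∂x/∂v = -sin(α), ∂y/∂u = sin(α), ∂y/∂v = cos(α)
g'_{uu} = (cos(α))(cos(α)) + (sin(α))(sin(α)) = 1
g'_{uv} = (cos(α))(-sin(α)) + (sin(α))(cos(α)) = 0
g'_{vv} = (-sin(α))(-sin(α)) + (cos(α))(cos(α)) = 1
g'_{ij} = diag(1, 1)
The Euclidean metric is invariant under rotations.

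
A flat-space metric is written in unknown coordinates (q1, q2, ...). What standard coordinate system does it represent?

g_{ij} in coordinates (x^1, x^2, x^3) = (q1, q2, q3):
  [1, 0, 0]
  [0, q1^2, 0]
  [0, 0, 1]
The line element ds^2 = dq1^2 + q1^2 dq2^2 + dq3^2 is dr^2 + r^2 dθ^2 + dz^2 with q1 = r, q2 = θ, q3 = z.
cylindrical coordinates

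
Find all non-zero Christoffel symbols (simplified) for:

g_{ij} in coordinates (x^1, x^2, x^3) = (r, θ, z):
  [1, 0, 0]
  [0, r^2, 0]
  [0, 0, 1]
Using Γ^k_{ij} = (1/2) g^{km} (∂_i g_{mj} + ∂_j g_{mi} - ∂_m g_{ij}); the metric is diagonal, so only the m = k term contributes.
Non-zero symbols (using the symmetry Γ^k_{ij} = Γ^k_{ji}):
Γ^r_{θ θ} = (1/2) g^{rr} (∂_θ g_{rθ} + ∂_θ g_{rθ} - ∂_r g_{θθ}) = (1/2)(1)((0) + (0) - (2*r)) = -r
Γ^θ_{r θ} = (1/2) g^{θθ} (∂_r g_{θθ} + ∂_θ g_{θr} - ∂_θ g_{rθ}) = (1/2)(1/r^2)((2*r) + (0) - (0)) = 1/r
All other Christoffel symbols are zero.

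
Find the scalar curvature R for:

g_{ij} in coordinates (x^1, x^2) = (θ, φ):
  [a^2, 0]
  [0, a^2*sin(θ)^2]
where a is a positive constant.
Non-zero Christoffel symbols (Γ^k_{ij} = Γ^k_{ji}):
Γ^θ_{φ φ} = -sin(2*θ)/2
Γ^φ_{θ φ} = 1/tan(θ)
Ricci tensor (R_{ij} = R^k_{ikj}): R_{θθ} = 1, R_{θφ} = 0, R_{φφ} = sin(θ)^2
Inverse metric: g^{θθ} = 1/a^2, g^{φφ} = 1/(a^2*sin(θ)^2)
R = g^{ij} R_{ij} = (1/a^2)(1) + (1/(a^2*sin(θ)^2))(sin(θ)^2) = 2/a^2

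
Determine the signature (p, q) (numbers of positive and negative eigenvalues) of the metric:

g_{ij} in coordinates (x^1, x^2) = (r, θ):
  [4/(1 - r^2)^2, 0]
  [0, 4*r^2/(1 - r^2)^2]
The metric is diagonal, so its eigenvalues are the diagonal entries: 4/(1 - r^2)^2, 4*r^2/(1 - r^2)^2 (at a generic point, where coordinate-dependent entries are positive).
2 positive, 0 negative.
(2, 0) - Riemannian (positive definite)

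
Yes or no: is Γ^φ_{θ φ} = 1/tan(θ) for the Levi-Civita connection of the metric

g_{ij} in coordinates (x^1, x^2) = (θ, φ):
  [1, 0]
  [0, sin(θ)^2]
Γ^φ_{θ φ} = (1/2) g^{φφ} (∂_θ g_{φφ} + ∂_φ g_{φθ} - ∂_φ g_{θφ}) = (1/2)(1/sin(θ)^2)((sin(2*θ)) + (0) - (0)) = 1/tan(θ)
This equals the proposed value 1/tan(θ).
Yes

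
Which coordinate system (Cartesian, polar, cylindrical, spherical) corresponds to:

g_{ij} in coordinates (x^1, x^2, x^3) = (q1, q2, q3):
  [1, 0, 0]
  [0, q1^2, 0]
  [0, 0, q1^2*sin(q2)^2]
The line element ds^2 = dq1^2 + q1^2 dq2^2 + q1^2 sin(q2)^2 dq3^2 is dr^2 + r^2 dθ^2 + r^2 sin(θ)^2 dφ^2 with q1 = r, q2 = θ, q3 = φ.
spherical coordinates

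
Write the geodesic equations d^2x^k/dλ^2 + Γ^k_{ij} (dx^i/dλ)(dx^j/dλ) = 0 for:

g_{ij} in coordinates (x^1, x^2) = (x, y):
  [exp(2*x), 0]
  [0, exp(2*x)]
Geodesic equation: d^2x^k/dλ^2 + Γ^k_{ij} (dx^i/dλ)(dx^j/dλ) = 0.
Non-zero Christoffel symbols:
Γ^x_{x x} = 1
Γ^x_{y y} = -1
Γ^y_{x y} = 1
Substituting (the symmetric pair Γ^k_{ij}, Γ^k_{ji} combines into a factor 2):
d^2x/dλ^2 + (dx/dλ)^2 - (dy/dλ)^2 = 0
d^2y/dλ^2 + 2 (dx/dλ)(dy/dλ) = 0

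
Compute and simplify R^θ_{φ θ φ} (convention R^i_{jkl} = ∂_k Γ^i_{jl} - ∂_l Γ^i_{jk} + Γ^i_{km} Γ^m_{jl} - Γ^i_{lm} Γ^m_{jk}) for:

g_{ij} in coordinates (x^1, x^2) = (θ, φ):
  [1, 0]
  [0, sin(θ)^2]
Non-zero Christoffel symbols (Γ^k_{ij} = Γ^k_{ji}):
Γ^θ_{φ φ} = -sin(2*θ)/2
Γ^φ_{θ φ} = 1/tan(θ)
R^θ_{φ θ φ} = ∂_θ Γ^θ_{φ φ} - ∂_φ Γ^θ_{φ θ} + Γ^θ_{θ m} Γ^m_{φ φ} - Γ^θ_{φ m} Γ^m_{φ θ}
  = (-cos(2*θ)) - (0) + (0) - (-cos(θ)^2) = sin(θ)^2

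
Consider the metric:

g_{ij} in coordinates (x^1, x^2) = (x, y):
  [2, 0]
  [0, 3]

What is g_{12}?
With x^1 = x, x^2 = y, g_{12} = g_{xy} is the row-1, column-2 entry of the matrix.
g_{12} = 0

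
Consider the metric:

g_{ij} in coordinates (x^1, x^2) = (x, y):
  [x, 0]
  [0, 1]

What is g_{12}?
With x^1 = x, x^2 = y, g_{12} = g_{xy} is the row-1, column-2 entry of the matrix.
g_{12} = 0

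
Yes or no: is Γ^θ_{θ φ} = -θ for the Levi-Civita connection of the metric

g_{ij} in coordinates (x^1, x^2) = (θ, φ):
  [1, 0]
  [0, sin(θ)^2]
Γ^θ_{θ φ} = (1/2) g^{θθ} (∂_θ g_{θφ} + ∂_φ g_{θθ} - ∂_θ g_{θφ}) = (1/2)(1)((0) + (0) - (0)) = 0
This differs from the proposed value -θ.
No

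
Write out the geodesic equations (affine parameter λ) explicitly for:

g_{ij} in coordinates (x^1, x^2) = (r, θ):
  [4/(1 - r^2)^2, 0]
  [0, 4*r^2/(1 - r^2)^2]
Geodesic equation: d^2x^k/dλ^2 + Γ^k_{ij} (dx^i/dλ)(dx^j/dλ) = 0.
Non-zero Christoffel symbols:
Γ^r_{r r} = 2*r/(1 - r^2)
Γ^r_{θ θ} = (r^3 + r)/(r^2 - 1)
Γ^θ_{r θ} = (-r^2 - 1)/(r^3 - r)
Substituting (the symmetric pair Γ^k_{ij}, Γ^k_{ji} combines into a factor 2):
d^2r/dλ^2 + (2*r/(1 - r^2)) (dr/dλ)^2 + ((r^3 + r)/(r^2 - 1)) (dθ/dλ)^2 = 0
d^2θ/dλ^2 + ((-2*r^2 - 2)/(r^3 - r)) (dr/dλ)(dθ/dλ) = 0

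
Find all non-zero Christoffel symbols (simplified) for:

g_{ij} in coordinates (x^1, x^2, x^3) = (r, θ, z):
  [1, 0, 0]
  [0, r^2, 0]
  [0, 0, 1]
Using Γ^k_{ij} = (1/2) g^{km} (∂_i g_{mj} + ∂_j g_{mi} - ∂_m g_{ij}); the metric is diagonal, so only the m = k term contributes.
Non-zero symbols (using the symmetry Γ^k_{ij} = Γ^k_{ji}):
Γ^r_{θ θ} = (1/2) g^{rr} (∂_θ g_{rθ} + ∂_θ g_{rθ} - ∂_r g_{θθ}) = (1/2)(1)((0) + (0) - (2*r)) = -r
Γ^θ_{r θ} = (1/2) g^{θθ} (∂_r g_{θθ} + ∂_θ g_{θr} - ∂_θ g_{rθ}) = (1/2)(1/r^2)((2*r) + (0) - (0)) = 1/r
All other Christoffel symbols are zero.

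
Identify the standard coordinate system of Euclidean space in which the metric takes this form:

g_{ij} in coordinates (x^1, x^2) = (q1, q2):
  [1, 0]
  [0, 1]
All components are constant and the metric is the identity, i.e. orthonormal rectilinear coordinates.
Cartesian (2D) coordinates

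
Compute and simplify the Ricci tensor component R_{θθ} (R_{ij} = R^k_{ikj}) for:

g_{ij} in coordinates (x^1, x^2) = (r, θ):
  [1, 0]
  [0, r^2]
Non-zero Christoffel symbols (Γ^k_{ij} = Γ^k_{ji}):
Γ^r_{θ θ} = -r
Γ^θ_{r θ} = 1/r
R^r_{θ r θ} = ∂_r Γ^r_{θ θ} - ∂_θ Γ^r_{θ r} + Γ^r_{r m} Γ^m_{θ θ} - Γ^r_{θ m} Γ^m_{θ r}
  = (-1) - (0) + (0) - (-1) = 0
R^θ_{θ θ θ} = 0 (a repeated index in an antisymmetric pair)
R_{θθ} = R^r_{θ r θ} + R^θ_{θ θ θ} = (0) + (0) = 0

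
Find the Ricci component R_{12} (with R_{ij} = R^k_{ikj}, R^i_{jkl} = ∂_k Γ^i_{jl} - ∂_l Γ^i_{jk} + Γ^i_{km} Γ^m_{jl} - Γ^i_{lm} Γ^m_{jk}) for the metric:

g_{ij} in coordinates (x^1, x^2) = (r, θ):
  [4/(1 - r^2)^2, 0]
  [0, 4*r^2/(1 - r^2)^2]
Non-zero Christoffel symbols (Γ^k_{ij} = Γ^k_{ji}):
Γ^r_{r r} = 2*r/(1 - r^2)
Γ^r_{θ θ} = (r^3 + r)/(r^2 - 1)
Γ^θ_{r θ} = (-r^2 - 1)/(r^3 - r)
R^r_{r r θ} = 0 (a repeated index in an antisymmetric pair)
R^θ_{r θ θ} = 0 (a repeated index in an antisymmetric pair)
R_{rθ} = R^r_{r r θ} + R^θ_{r θ θ} = (0) + (0) = 0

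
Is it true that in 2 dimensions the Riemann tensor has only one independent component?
The number of independent components is n^2(n^2-1)/12 = 4·3/12 = 1 for n = 2 (e.g. R_{1212}).
Yes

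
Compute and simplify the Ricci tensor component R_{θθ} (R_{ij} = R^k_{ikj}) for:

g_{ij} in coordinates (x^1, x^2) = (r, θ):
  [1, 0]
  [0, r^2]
Non-zero Christoffel symbols (Γ^k_{ij} = Γ^k_{ji}):
Γ^r_{θ θ} = -r
Γ^θ_{r θ} = 1/r
R^r_{θ r θ} = ∂_r Γ^r_{θ θ} - ∂_θ Γ^r_{θ r} + Γ^r_{r m} Γ^m_{θ θ} - Γ^r_{θ m} Γ^m_{θ r}
  = (-1) - (0) + (0) - (-1) = 0
R^θ_{θ θ θ} = 0 (a repeated index in an antisymmetric pair)
R_{θθ} = R^r_{θ r θ} + R^θ_{θ θ θ} = (0) + (0) = 0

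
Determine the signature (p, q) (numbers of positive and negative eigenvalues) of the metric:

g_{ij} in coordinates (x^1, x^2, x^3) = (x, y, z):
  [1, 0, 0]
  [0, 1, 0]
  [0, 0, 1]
The metric is diagonal, so its eigenvalues are the diagonal entries: 1, 1, 1 (at a generic point, where coordinate-dependent entries are positive).
3 positive, 0 negative.
(3, 0) - Riemannian (positive definite)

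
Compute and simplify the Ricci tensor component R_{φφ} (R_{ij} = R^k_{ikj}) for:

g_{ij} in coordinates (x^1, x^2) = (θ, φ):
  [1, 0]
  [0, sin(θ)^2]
Non-zero Christoffel symbols (Γ^k_{ij} = Γ^k_{ji}):
Γ^θ_{φ φ} = -sin(2*θ)/2
Γ^φ_{θ φ} = 1/tan(θ)
R^θ_{φ θ φ} = ∂_θ Γ^θ_{φ φ} - ∂_φ Γ^θ_{φ θ} + Γ^θ_{θ m} Γ^m_{φ φ} - Γ^θ_{φ m} Γ^m_{φ θ}
  = (-cos(2*θ)) - (0) + (0) - (-cos(θ)^2) = sin(θ)^2
R^φ_{φ φ φ} = 0 (a repeated index in an antisymmetric pair)
R_{φφ} = R^θ_{φ θ φ} + R^φ_{φ φ φ} = (sin(θ)^2) + (0) = sin(θ)^2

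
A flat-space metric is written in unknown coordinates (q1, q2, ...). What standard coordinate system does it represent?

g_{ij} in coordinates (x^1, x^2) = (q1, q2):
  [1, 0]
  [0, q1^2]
The line element ds^2 = dq1^2 + q1^2 dq2^2 is dr^2 + r^2 dθ^2 with q1 = r, q2 = θ.
polar coordinates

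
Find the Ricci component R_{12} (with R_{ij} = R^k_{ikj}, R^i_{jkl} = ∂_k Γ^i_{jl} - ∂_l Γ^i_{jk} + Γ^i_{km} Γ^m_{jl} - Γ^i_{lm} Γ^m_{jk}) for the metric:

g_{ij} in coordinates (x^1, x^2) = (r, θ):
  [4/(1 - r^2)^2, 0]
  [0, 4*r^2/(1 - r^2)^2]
Non-zero Christoffel symbols (Γ^k_{ij} = Γ^k_{ji}):
Γ^r_{r r} = 2*r/(1 - r^2)
Γ^r_{θ θ} = (r^3 + r)/(r^2 - 1)
Γ^θ_{r θ} = (-r^2 - 1)/(r^3 - r)
R^r_{r r θ} = 0 (a repeated index in an antisymmetric pair)
R^θ_{r θ θ} = 0 (a repeated index in an antisymmetric pair)
R_{rθ} = R^r_{r r θ} + R^θ_{r θ θ} = (0) + (0) = 0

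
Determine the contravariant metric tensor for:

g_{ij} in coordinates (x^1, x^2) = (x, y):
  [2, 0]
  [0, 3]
The metric is diagonal, so g^{ij} is diagonal with entries 1/g_{ii}: diag(1/2, 1/3).
g^{ij}:
  [1/2, 0]
  [0, 1/3]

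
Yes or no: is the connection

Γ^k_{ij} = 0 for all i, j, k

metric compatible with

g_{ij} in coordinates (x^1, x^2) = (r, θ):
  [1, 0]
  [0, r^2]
Using ∇_k g_{ij} = ∂_k g_{ij} - Γ^m_{ki} g_{mj} - Γ^m_{kj} g_{im}:
∇_r g_{θθ} = (2*r) - (0) - (0) = 2*r ≠ 0
So the connection is not metric compatible (it is not the Levi-Civita connection).
No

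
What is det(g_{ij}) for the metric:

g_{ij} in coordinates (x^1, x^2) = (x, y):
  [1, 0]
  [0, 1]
For a 2×2 metric: det(g) = g_{11}·g_{22} - g_{12}·g_{21}
= (1)·(1) - (0)·(0)
= 1 - 0
det(g) = 1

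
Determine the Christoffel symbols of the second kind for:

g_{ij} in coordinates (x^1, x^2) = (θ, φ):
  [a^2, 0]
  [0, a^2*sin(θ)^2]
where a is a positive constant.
Using Γ^k_{ij} = (1/2) g^{km} (∂_i g_{mj} + ∂_j g_{mi} - ∂_m g_{ij}); the metric is diagonal, so only the m = k term contributes.
Non-zero symbols (using the symmetry Γ^k_{ij} = Γ^k_{ji}):
Γ^θ_{φ φ} = (1/2) g^{θθ} (∂_φ g_{θφ} + ∂_φ g_{θφ} - ∂_θ g_{φφ}) = (1/2)(1/a^2)((0) + (0) - (a^2*sin(2*θ))) = -sin(2*θ)/2
Γ^φ_{θ φ} = (1/2) g^{φφ} (∂_θ g_{φφ} + ∂_φ g_{φθ} - ∂_φ g_{θφ}) = (1/2)(1/(a^2*sin(θ)^2))((a^2*sin(2*θ)) + (0) - (0)) = 1/tan(θ)
All other Christoffel symbols are zero.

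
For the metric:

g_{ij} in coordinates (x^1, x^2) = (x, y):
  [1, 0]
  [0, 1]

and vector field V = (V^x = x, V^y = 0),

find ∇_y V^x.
All Christoffel symbols are zero.
∇_y V^x = ∂_y V^x + Γ^x_{y j} V^j
  = (0) + (0)(x) + (0)(0)
  = 0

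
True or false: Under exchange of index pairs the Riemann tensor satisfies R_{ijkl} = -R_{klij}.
The pair-exchange symmetry has a plus sign: R_{ijkl} = +R_{klij}.
False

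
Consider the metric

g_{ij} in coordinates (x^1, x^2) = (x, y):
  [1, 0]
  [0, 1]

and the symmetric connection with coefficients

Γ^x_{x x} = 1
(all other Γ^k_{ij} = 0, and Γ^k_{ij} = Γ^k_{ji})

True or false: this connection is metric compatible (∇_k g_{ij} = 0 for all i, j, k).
Using ∇_k g_{ij} = ∂_k g_{ij} - Γ^m_{ki} g_{mj} - Γ^m_{kj} g_{im}:
∇_x g_{xx} = (0) - (1) - (1) = -2 ≠ 0
So the connection is not metric compatible (it is not the Levi-Civita connection).
False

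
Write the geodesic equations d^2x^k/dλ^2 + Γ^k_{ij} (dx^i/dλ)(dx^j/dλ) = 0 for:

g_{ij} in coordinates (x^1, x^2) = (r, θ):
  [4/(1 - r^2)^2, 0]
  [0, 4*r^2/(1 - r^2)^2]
Geodesic equation: d^2x^k/dλ^2 + Γ^k_{ij} (dx^i/dλ)(dx^j/dλ) = 0.
Non-zero Christoffel symbols:
Γ^r_{r r} = 2*r/(1 - r^2)
Γ^r_{θ θ} = (r^3 + r)/(r^2 - 1)
Γ^θ_{r θ} = (-r^2 - 1)/(r^3 - r)
Substituting (the symmetric pair Γ^k_{ij}, Γ^k_{ji} combines into a factor 2):
d^2r/dλ^2 + (2*r/(1 - r^2)) (dr/dλ)^2 + ((r^3 + r)/(r^2 - 1)) (dθ/dλ)^2 = 0
d^2θ/dλ^2 + ((-2*r^2 - 2)/(r^3 - r)) (dr/dλ)(dθ/dλ) = 0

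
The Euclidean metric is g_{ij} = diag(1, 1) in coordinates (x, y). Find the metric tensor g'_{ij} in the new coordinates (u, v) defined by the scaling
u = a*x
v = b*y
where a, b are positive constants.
Invert the transformation: x = u/a, y = v/b
g'_{ij} = (∂x^k/∂x'^i)(∂x^l/∂x'^j) g_{kl}; with g_{kl} = δ_{kl} this is Σ_k (∂x^k/∂x'^i)(∂x^k/∂x'^j).
Jacobian: ∂x/∂u = 1/a, ∂x/∂v = 0, ∂y/∂u = 0, ∂y/∂v = 1/b
g'_{uu} = (1/a)(1/a) + (0)(0) = 1/a^2
g'_{uv} = (1/a)(0) + (0)(1/b) = 0
g'_{vv} = (0)(0) + (1/b)(1/b) = 1/b^2
g'_{ij} = diag(1/a^2, 1/b^2)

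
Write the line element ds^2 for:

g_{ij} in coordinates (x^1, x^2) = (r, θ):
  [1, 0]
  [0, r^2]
ds^2 = g_{ij} dx^i dx^j; only the non-zero components contribute.
ds^2 = dr^2 + r^2 dθ^2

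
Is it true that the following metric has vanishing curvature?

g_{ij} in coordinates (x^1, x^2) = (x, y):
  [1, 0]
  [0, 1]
All metric components are constant, so every Christoffel symbol vanishes and R^i_{jkl} = 0.
Yes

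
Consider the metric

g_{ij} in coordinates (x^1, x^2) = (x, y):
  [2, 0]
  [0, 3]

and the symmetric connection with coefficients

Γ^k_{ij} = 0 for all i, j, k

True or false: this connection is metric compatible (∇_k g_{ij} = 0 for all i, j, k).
Using ∇_k g_{ij} = ∂_k g_{ij} - Γ^m_{ki} g_{mj} - Γ^m_{kj} g_{im}:
e.g. ∇_y g_{yy} = (0) - (0) - (0) = 0
Every component ∇_k g_{ij} vanishes: the connection is metric compatible.
True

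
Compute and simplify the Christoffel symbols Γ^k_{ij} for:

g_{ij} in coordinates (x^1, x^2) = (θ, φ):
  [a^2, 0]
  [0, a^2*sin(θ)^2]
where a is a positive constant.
Using Γ^k_{ij} = (1/2) g^{km} (∂_i g_{mj} + ∂_j g_{mi} - ∂_m g_{ij}); the metric is diagonal, so only the m = k term contributes.
Non-zero symbols (using the symmetry Γ^k_{ij} = Γ^k_{ji}):
Γ^θ_{φ φ} = (1/2) g^{θθ} (∂_φ g_{θφ} + ∂_φ g_{θφ} - ∂_θ g_{φφ}) = (1/2)(1/a^2)((0) + (0) - (a^2*sin(2*θ))) = -sin(2*θ)/2
Γ^φ_{θ φ} = (1/2) g^{φφ} (∂_θ g_{φφ} + ∂_φ g_{φθ} - ∂_φ g_{θφ}) = (1/2)(1/(a^2*sin(θ)^2))((a^2*sin(2*θ)) + (0) - (0)) = 1/tan(θ)
All other Christoffel symbols are zero.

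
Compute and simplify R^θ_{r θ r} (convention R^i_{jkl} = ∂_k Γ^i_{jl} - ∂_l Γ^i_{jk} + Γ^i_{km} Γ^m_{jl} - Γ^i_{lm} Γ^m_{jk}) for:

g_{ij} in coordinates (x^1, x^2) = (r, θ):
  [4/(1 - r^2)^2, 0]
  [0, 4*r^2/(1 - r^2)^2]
Non-zero Christoffel symbols (Γ^k_{ij} = Γ^k_{ji}):
Γ^r_{r r} = 2*r/(1 - r^2)
Γ^r_{θ θ} = (r^3 + r)/(r^2 - 1)
Γ^θ_{r θ} = (-r^2 - 1)/(r^3 - r)
R^θ_{r θ r} = ∂_θ Γ^θ_{r r} - ∂_r Γ^θ_{r θ} + Γ^θ_{θ m} Γ^m_{r r} - Γ^θ_{r m} Γ^m_{r θ}
  = (0) - ((r^4 + 4*r^2 - 1)/(r^3 - r)^2) + (2*(r^2 + 1)/(r^2 - 1)^2) - ((r^2 + 1)^2/(r^3 - r)^2) = -4/(r^2 - 1)^2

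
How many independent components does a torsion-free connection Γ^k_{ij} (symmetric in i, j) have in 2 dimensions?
Γ^k_{ij} has n choices for the upper index and n(n+1)/2 independent symmetric lower index pairs.
Total = 2 × 2×3/2 = 2 × 3 = 6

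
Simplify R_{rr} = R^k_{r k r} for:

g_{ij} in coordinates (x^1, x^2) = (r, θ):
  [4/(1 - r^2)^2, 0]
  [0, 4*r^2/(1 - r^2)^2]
Non-zero Christoffel symbols (Γ^k_{ij} = Γ^k_{ji}):
Γ^r_{r r} = 2*r/(1 - r^2)
Γ^r_{θ θ} = (r^3 + r)/(r^2 - 1)
Γ^θ_{r θ} = (-r^2 - 1)/(r^3 - r)
R^r_{r r r} = 0 (a repeated index in an antisymmetric pair)
R^θ_{r θ r} = ∂_θ Γ^θ_{r r} - ∂_r Γ^θ_{r θ} + Γ^θ_{θ m} Γ^m_{r r} - Γ^θ_{r m} Γ^m_{r θ}
  = (0) - ((r^4 + 4*r^2 - 1)/(r^3 - r)^2) + (2*(r^2 + 1)/(r^2 - 1)^2) - ((r^2 + 1)^2/(r^3 - r)^2) = -4/(r^2 - 1)^2
R_{rr} = R^r_{r r r} + R^θ_{r θ r} = (0) + (-4/(r^2 - 1)^2) = -4/(r^2 - 1)^2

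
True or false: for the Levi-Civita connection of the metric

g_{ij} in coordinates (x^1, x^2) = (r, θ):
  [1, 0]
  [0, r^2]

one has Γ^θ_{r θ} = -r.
Γ^θ_{r θ} = (1/2) g^{θθ} (∂_r g_{θθ} + ∂_θ g_{θr} - ∂_θ g_{rθ}) = (1/2)(1/r^2)((2*r) + (0) - (0)) = 1/r
This differs from the proposed value -r.
False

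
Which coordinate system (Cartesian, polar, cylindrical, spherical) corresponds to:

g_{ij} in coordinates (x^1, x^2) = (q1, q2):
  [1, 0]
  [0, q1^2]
The line element ds^2 = dq1^2 + q1^2 dq2^2 is dr^2 + r^2 dθ^2 with q1 = r, q2 = θ.
polar coordinates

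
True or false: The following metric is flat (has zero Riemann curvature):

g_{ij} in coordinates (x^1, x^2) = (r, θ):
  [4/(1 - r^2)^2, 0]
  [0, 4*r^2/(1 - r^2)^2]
Non-zero Christoffel symbols:
Γ^r_{r r} = 2*r/(1 - r^2)
Γ^r_{θ θ} = (r^3 + r)/(r^2 - 1)
Γ^θ_{r θ} = (-r^2 - 1)/(r^3 - r)
Ricci tensor: R_{rr} = -4/(r^2 - 1)^2, R_{rθ} = 0, R_{θθ} = -4*r^2/(r^2 - 1)^2
The Ricci tensor is non-zero, so the Riemann tensor is non-zero: not flat.
False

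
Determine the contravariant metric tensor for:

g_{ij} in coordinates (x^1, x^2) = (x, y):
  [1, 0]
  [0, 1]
The metric is diagonal, so g^{ij} is diagonal with entries 1/g_{ii}: diag(1, 1).
g^{ij}:
  [1, 0]
  [0, 1]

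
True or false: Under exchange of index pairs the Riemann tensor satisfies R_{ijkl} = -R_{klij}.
The pair-exchange symmetry has a plus sign: R_{ijkl} = +R_{klij}.
False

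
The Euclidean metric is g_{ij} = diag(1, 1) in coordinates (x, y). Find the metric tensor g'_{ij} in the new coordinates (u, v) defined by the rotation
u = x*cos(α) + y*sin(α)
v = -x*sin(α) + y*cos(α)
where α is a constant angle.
Invert the transformation: x = u*cos(α) - v*sin(α), y = u*sin(α) + v*cos(α)
g'_{ij} = (∂x^k/∂x'^i)(∂x^l/∂x'^j) g_{kl}; with g_{kl} = δ_{kl} this is Σ_k (∂x^k/∂x'^i)(∂x^k/∂x'^j).
Jacobian: ∂x/∂u = cos(α), ∂x/∂v = -sin(α), ∂y/∂u = sin(α), ∂y/∂v = cos(α)
g'_{uu} = (cos(α))(cos(α)) + (sin(α))(sin(α)) = 1
g'_{uv} = (cos(α))(-sin(α)) + (sin(α))(cos(α)) = 0
g'_{vv} = (-sin(α))(-sin(α)) + (cos(α))(cos(α)) = 1
g'_{ij} = diag(1, 1)
The Euclidean metric is invariant under rotations.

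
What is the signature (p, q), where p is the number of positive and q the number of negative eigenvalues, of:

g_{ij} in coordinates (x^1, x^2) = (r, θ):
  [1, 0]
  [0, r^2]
The metric is diagonal, so its eigenvalues are the diagonal entries: 1, r^2 (at a generic point, where coordinate-dependent entries are positive).
2 positive, 0 negative.
(2, 0) - Riemannian (positive definite)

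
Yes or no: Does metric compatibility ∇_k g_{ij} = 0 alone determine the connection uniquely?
One also needs vanishing torsion; metric compatibility plus torsion-freeness singles out the Levi-Civita connection.
No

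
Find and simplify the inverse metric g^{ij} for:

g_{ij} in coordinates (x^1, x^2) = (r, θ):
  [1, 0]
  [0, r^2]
The metric is diagonal, so g^{ij} is diagonal with entries 1/g_{ii}: diag(1, 1/(r^2)).
g^{ij}:
  [1, 0]
  [0, 1/r^2]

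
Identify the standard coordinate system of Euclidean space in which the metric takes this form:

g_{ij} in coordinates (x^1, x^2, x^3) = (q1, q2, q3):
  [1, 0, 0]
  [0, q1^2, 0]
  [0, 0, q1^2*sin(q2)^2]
The line element ds^2 = dq1^2 + q1^2 dq2^2 + q1^2 sin(q2)^2 dq3^2 is dr^2 + r^2 dθ^2 + r^2 sin(θ)^2 dφ^2 with q1 = r, q2 = θ, q3 = φ.
spherical coordinates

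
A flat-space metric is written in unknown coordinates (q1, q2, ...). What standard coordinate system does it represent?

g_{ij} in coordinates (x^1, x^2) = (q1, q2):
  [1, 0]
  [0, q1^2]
The line element ds^2 = dq1^2 + q1^2 dq2^2 is dr^2 + r^2 dθ^2 with q1 = r, q2 = θ.
polar coordinates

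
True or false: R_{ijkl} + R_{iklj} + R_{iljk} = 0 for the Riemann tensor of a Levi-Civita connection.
This is the first (algebraic) Bianchi identity.
True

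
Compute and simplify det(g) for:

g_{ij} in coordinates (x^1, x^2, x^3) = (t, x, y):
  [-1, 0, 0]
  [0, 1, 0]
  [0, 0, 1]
Diagonal metric: det(g) = g_{11}·g_{22}·g_{33}
= (-1)·(1)·(1)
det(g) = -1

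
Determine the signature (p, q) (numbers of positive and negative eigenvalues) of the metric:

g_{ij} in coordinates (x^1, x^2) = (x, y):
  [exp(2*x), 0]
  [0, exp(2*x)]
The metric is diagonal, so its eigenvalues are the diagonal entries: exp(2*x), exp(2*x) (at a generic point, where coordinate-dependent entries are positive).
2 positive, 0 negative.
(2, 0) - Riemannian (positive definite)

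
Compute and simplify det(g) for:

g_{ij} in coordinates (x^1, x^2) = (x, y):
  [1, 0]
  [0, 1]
For a 2×2 metric: det(g) = g_{11}·g_{22} - g_{12}·g_{21}
= (1)·(1) - (0)·(0)
= 1 - 0
det(g) = 1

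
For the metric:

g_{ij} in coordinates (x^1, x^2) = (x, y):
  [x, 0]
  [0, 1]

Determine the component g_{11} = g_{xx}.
With x^1 = x, x^2 = y, g_{11} = g_{xx} is the row-1, column-1 entry of the matrix.
g_{11} = x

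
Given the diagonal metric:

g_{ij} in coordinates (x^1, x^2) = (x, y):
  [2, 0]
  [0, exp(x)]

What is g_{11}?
With x^1 = x, x^2 = y, g_{11} = g_{xx} is the row-1, column-1 entry of the matrix.
g_{11} = 2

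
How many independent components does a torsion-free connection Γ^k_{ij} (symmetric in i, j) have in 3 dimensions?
Γ^k_{ij} has n choices for the upper index and n(n+1)/2 independent symmetric lower index pairs.
Total = 3 × 3×4/2 = 3 × 6 = 18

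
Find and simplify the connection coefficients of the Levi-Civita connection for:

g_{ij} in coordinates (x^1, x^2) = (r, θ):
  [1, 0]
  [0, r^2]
Using Γ^k_{ij} = (1/2) g^{km} (∂_i g_{mj} + ∂_j g_{mi} - ∂_m g_{ij}); the metric is diagonal, so only the m = k term contributes.
Non-zero symbols (using the symmetry Γ^k_{ij} = Γ^k_{ji}):
Γ^r_{θ θ} = (1/2) g^{rr} (∂_θ g_{rθ} + ∂_θ g_{rθ} - ∂_r g_{θθ}) = (1/2)(1)((0) + (0) - (2*r)) = -r
Γ^θ_{r θ} = (1/2) g^{θθ} (∂_r g_{θθ} + ∂_θ g_{θr} - ∂_θ g_{rθ}) = (1/2)(1/r^2)((2*r) + (0) - (0)) = 1/r
All other Christoffel symbols are zero.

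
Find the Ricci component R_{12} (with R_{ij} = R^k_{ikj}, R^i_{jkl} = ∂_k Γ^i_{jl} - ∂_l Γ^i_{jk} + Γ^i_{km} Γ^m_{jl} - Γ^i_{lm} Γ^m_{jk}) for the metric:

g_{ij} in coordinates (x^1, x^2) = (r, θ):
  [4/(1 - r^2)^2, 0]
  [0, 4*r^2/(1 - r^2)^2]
Non-zero Christoffel symbols (Γ^k_{ij} = Γ^k_{ji}):
Γ^r_{r r} = 2*r/(1 - r^2)
Γ^r_{θ θ} = (r^3 + r)/(r^2 - 1)
Γ^θ_{r θ} = (-r^2 - 1)/(r^3 - r)
R^r_{r r θ} = 0 (a repeated index in an antisymmetric pair)
R^θ_{r θ θ} = 0 (a repeated index in an antisymmetric pair)
R_{rθ} = R^r_{r r θ} + R^θ_{r θ θ} = (0) + (0) = 0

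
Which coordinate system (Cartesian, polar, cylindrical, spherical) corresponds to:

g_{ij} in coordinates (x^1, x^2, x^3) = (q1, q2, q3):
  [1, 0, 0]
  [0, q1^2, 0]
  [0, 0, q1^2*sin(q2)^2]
The line element ds^2 = dq1^2 + q1^2 dq2^2 + q1^2 sin(q2)^2 dq3^2 is dr^2 + r^2 dθ^2 + r^2 sin(θ)^2 dφ^2 with q1 = r, q2 = θ, q3 = φ.
spherical coordinates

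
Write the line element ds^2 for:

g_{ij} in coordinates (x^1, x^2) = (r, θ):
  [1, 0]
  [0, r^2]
ds^2 = g_{ij} dx^i dx^j; only the non-zero components contribute.
ds^2 = dr^2 + r^2 dθ^2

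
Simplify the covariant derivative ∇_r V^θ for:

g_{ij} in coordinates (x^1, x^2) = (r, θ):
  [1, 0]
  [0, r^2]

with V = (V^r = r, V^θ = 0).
Non-zero Christoffel symbols:
Γ^r_{θ θ} = -r
Γ^θ_{r θ} = 1/r
∇_r V^θ = ∂_r V^θ + Γ^θ_{r j} V^j
  = (0) + (0)(r) + (1/r)(0)
  = 0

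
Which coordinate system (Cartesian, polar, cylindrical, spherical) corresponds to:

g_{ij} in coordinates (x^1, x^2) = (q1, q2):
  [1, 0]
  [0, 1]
All components are constant and the metric is the identity, i.e. orthonormal rectilinear coordinates.
Cartesian (2D) coordinates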